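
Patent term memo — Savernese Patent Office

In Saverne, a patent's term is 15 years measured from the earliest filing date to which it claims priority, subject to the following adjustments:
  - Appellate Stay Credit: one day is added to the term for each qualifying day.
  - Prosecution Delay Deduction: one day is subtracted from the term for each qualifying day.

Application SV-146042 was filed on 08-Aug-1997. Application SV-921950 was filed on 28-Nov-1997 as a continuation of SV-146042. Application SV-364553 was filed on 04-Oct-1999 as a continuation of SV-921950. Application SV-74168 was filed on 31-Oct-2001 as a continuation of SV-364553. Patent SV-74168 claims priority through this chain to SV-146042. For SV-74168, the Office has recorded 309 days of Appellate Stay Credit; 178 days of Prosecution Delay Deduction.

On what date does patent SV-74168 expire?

Earliest priority filing: 8 August 1997.
Base term: 8 August 1997 + 15 years → 8 August 2012.
Appellate Stay Credit: +309 days → 13 June 2013.
Prosecution Delay Deduction: −178 days → 17 December 2012.

December 17, 2012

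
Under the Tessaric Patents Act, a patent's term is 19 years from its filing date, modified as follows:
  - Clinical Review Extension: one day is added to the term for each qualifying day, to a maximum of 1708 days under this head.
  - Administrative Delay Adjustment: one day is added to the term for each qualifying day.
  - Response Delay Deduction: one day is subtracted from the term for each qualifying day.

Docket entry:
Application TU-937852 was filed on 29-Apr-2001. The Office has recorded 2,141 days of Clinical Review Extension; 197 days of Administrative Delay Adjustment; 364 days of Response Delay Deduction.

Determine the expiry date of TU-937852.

July 18, 2024

Base term: filing date + 19 years → 29 April 2020.
Clinical Review Extension: 2141 days claimed exceeds the 1708-day cap, so +1708 days → 1 January 2025.
Administrative Delay Adjustment: +197 days → 17 July 2025.
Response Delay Deduction: −364 days → 18 July 2024.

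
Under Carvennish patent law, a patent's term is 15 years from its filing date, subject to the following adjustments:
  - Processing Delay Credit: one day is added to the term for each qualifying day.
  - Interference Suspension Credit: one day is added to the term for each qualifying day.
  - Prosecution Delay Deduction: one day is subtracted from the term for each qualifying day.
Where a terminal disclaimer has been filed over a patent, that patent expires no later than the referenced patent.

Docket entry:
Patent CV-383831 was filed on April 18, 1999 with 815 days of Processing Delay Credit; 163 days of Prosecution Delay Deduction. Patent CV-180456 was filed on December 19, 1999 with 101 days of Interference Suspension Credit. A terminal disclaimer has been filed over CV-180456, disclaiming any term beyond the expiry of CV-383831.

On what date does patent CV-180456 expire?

March 30, 2015

Natural term of CV-180456:
  Base: filing + 15 years → 19 December 2014.
  Interference Suspension Credit: +101 days → 30 March 2015.
Expiry of referenced patent CV-383831:
  Base: filing + 15 years → 18 April 2014.
  Processing Delay Credit: +815 days → 11 July 2016.
  Prosecution Delay Deduction: −163 days → 30 January 2016.
Terminal disclaimer: CV-180456 expires on the earlier of 30 March 2015 and 30 January 2016.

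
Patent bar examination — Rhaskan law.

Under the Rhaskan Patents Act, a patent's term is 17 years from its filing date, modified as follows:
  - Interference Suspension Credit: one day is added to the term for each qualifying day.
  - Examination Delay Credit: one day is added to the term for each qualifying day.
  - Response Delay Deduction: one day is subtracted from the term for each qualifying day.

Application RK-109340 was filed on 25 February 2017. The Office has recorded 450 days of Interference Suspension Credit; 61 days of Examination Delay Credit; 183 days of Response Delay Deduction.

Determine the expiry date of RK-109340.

January 19, 2035

Base term: filing date + 17 years → 25 February 2034.
Interference Suspension Credit: +450 days → 21 May 2035.
Examination Delay Credit: +61 days → 21 July 2035.
Response Delay Deduction: −183 days → 19 January 2035.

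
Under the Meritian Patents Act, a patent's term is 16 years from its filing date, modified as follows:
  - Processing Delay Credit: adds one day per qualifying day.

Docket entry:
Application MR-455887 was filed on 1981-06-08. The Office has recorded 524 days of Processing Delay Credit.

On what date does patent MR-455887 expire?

November 14, 1998

Base term: filing date + 16 years → 8 June 1997.
Processing Delay Credit: +524 days → 14 November 1998.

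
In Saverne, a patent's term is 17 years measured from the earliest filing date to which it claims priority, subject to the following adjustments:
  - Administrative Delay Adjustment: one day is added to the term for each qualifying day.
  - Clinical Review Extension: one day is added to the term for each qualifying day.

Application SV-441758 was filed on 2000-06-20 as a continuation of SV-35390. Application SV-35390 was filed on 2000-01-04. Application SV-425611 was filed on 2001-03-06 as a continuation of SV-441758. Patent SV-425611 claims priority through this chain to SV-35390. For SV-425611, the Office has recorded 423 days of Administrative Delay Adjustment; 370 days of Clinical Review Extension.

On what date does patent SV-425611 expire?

Earliest priority filing: 4 January 2000.
Base term: 4 January 2000 + 17 years → 4 January 2017.
Administrative Delay Adjustment: +423 days → 3 March 2018.
Clinical Review Extension: +370 days → 8 March 2019.

March 8, 2019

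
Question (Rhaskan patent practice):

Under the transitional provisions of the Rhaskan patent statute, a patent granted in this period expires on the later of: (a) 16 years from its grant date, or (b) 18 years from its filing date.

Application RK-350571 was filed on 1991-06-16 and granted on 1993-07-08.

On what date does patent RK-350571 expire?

(a) grant + 16 years → 8 July 2009.
(b) filing + 18 years → 16 June 2009.
Later of the two: 8 July 2009.

July 8, 2009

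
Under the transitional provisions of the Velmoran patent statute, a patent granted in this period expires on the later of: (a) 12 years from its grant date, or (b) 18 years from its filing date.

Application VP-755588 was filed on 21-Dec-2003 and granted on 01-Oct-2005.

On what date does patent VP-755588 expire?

(a) grant + 12 years → 1 October 2017.
(b) filing + 18 years → 21 December 2021.
Later of the two: 21 December 2021.

2021-12-21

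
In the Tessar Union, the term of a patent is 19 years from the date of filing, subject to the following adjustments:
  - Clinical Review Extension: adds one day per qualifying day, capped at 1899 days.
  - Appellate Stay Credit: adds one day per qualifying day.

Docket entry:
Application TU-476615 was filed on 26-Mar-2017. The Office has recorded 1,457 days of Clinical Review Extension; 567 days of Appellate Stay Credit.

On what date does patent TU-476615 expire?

2041-10-10

Base term: filing date + 19 years → 26 March 2036.
Clinical Review Extension: 1457 days (within the 1899-day cap) → +1457 days → 22 March 2040.
Appellate Stay Credit: +567 days → 10 October 2041.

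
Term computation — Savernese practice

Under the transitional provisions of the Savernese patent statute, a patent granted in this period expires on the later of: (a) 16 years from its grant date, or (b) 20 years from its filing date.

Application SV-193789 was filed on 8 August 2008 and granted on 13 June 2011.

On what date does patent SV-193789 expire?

2028-08-08

(a) grant + 16 years → 13 June 2027.
(b) filing + 20 years → 8 August 2028.
Later of the two: 8 August 2028.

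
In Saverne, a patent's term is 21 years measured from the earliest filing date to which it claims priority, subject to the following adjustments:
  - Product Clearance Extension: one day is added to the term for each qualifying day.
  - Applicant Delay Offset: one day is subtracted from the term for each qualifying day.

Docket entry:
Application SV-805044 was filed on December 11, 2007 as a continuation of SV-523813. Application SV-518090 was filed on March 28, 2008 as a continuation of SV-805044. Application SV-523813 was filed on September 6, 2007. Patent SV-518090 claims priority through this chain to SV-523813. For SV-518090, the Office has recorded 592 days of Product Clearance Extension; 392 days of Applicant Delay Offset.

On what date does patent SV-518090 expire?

Earliest priority filing: 6 September 2007.
Base term: 6 September 2007 + 21 years → 6 September 2028.
Product Clearance Extension: +592 days → 21 April 2030.
Applicant Delay Offset: −392 days → 25 March 2029.

March 25, 2029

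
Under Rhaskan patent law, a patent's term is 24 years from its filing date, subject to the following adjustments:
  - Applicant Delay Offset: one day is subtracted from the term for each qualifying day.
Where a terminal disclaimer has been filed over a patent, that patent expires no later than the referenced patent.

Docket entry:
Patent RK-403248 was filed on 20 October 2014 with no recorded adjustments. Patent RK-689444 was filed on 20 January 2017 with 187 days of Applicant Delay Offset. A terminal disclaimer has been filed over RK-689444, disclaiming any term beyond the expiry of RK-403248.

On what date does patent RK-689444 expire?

2038-10-20

Natural term of RK-689444:
  Base: filing + 24 years → 20 January 2041.
  Applicant Delay Offset: −187 days → 17 July 2040.
Expiry of referenced patent RK-403248:
  Base: filing + 24 years → 20 October 2038.
Terminal disclaimer: RK-689444 expires on the earlier of 17 July 2040 and 20 October 2038.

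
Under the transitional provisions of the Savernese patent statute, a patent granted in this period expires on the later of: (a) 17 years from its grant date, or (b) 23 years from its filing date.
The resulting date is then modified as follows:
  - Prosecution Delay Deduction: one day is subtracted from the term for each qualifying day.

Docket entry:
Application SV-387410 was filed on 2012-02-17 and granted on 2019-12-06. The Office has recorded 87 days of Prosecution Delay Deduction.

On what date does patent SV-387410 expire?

(a) grant + 17 years → 6 December 2036.
(b) filing + 23 years → 17 February 2035.
Later of the two: 6 December 2036.
Prosecution Delay Deduction: −87 days → 10 September 2036.

2036-09-10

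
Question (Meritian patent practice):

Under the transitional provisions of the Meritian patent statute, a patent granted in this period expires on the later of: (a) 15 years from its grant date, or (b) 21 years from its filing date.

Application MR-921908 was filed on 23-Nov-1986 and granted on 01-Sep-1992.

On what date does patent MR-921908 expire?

2007-11-23

(a) grant + 15 years → 1 September 2007.
(b) filing + 21 years → 23 November 2007.
Later of the two: 23 November 2007.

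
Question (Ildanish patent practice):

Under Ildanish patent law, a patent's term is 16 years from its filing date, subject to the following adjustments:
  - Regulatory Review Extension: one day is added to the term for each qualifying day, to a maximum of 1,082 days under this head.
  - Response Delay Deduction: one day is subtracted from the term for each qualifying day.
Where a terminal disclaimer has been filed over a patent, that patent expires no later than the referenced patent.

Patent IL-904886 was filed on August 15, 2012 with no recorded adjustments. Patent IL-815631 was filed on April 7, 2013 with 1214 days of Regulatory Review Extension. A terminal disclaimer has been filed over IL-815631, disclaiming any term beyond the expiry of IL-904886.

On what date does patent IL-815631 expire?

2028-08-15

Natural term of IL-815631:
  Base: filing + 16 years → 7 April 2029.
  Regulatory Review Extension: 1214 days claimed exceeds the 1082-day cap, so +1082 days → 24 March 2032.
Expiry of referenced patent IL-904886:
  Base: filing + 16 years → 15 August 2028.
Terminal disclaimer: IL-815631 expires on the earlier of 24 March 2032 and 15 August 2028.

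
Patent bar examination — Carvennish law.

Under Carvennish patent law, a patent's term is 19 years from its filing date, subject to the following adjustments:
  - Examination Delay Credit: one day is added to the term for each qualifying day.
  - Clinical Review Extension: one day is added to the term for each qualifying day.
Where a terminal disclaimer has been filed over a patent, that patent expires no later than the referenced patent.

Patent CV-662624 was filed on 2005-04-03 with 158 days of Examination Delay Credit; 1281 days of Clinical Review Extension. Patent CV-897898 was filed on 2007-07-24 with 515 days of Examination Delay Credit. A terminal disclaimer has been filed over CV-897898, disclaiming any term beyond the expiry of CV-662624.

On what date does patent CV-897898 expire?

Natural term of CV-897898:
  Base: filing + 19 years → 24 July 2026.
  Examination Delay Credit: +515 days → 21 December 2027.
Expiry of referenced patent CV-662624:
  Base: filing + 19 years → 3 April 2024.
  Examination Delay Credit: +158 days → 8 September 2024.
  Clinical Review Extension: +1281 days → 12 March 2028.
Terminal disclaimer: CV-897898 expires on the earlier of 21 December 2027 and 12 March 2028.

December 21, 2027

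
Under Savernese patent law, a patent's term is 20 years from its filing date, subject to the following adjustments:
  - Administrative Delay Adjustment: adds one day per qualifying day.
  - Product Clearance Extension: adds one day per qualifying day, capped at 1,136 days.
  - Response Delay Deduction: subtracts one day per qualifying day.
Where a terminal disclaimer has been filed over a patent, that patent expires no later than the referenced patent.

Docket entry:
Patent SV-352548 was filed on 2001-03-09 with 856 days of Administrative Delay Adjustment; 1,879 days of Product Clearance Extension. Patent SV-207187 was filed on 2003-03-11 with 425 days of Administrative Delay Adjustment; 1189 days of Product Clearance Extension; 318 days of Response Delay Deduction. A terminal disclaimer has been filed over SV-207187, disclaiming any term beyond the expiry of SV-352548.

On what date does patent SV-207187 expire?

2026-08-05

Natural term of SV-207187:
  Base: filing + 20 years → 11 March 2023.
  Administrative Delay Adjustment: +425 days → 9 May 2024.
  Product Clearance Extension: 1189 days claimed exceeds the 1136-day cap, so +1136 days → 19 June 2027.
  Response Delay Deduction: −318 days → 5 August 2026.
Expiry of referenced patent SV-352548:
  Base: filing + 20 years → 9 March 2021.
  Administrative Delay Adjustment: +856 days → 13 July 2023.
  Product Clearance Extension: 1879 days claimed exceeds the 1136-day cap, so +1136 days → 22 August 2026.
Terminal disclaimer: SV-207187 expires on the earlier of 5 August 2026 and 22 August 2026.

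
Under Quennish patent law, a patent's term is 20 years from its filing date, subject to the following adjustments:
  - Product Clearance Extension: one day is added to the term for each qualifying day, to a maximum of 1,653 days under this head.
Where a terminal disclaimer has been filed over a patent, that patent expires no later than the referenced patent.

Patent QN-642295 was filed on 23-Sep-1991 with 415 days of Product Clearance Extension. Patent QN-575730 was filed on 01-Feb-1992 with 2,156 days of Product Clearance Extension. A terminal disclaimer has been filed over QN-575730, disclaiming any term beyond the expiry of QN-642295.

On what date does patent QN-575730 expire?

November 11, 2012

Natural term of QN-575730:
  Base: filing + 20 years → 1 February 2012.
  Product Clearance Extension: 2156 days claimed exceeds the 1653-day cap, so +1653 days → 11 August 2016.
Expiry of referenced patent QN-642295:
  Base: filing + 20 years → 23 September 2011.
  Product Clearance Extension: 415 days (within the 1653-day cap) → +415 days → 11 November 2012.
Terminal disclaimer: QN-575730 expires on the earlier of 11 August 2016 and 11 November 2012.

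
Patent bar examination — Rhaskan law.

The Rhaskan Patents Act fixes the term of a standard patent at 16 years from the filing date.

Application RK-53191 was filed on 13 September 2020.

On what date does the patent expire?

Filing date + 16 years → 13 September 2036.

2036-09-13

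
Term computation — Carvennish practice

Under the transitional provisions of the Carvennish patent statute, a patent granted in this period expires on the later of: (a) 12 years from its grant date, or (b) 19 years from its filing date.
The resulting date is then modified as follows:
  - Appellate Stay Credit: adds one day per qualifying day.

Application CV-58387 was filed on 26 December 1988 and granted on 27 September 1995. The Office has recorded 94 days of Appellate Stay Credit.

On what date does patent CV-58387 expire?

(a) grant + 12 years → 27 September 2007.
(b) filing + 19 years → 26 December 2007.
Later of the two: 26 December 2007.
Appellate Stay Credit: +94 days → 29 March 2008.

March 29, 2008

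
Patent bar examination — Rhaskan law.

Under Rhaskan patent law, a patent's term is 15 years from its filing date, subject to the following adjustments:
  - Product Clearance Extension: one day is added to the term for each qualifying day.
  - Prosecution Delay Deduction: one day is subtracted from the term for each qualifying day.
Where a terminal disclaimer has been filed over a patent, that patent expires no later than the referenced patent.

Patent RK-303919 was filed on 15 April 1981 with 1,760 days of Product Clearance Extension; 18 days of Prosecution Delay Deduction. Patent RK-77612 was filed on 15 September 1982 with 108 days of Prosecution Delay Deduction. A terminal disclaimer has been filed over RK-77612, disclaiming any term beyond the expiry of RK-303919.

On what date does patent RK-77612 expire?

Natural term of RK-77612:
  Base: filing + 15 years → 15 September 1997.
  Prosecution Delay Deduction: −108 days → 30 May 1997.
Expiry of referenced patent RK-303919:
  Base: filing + 15 years → 15 April 1996.
  Product Clearance Extension: +1760 days → 8 February 2001.
  Prosecution Delay Deduction: −18 days → 21 January 2001.
Terminal disclaimer: RK-77612 expires on the earlier of 30 May 1997 and 21 January 2001.

May 30, 1997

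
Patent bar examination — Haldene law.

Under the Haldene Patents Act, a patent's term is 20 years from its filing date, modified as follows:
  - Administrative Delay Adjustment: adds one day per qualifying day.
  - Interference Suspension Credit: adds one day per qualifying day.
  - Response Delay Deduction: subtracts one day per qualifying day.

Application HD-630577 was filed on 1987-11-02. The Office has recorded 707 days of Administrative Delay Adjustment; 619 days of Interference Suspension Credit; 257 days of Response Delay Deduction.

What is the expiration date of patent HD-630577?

Base term: filing date + 20 years → 2 November 2007.
Administrative Delay Adjustment: +707 days → 9 October 2009.
Interference Suspension Credit: +619 days → 20 June 2011.
Response Delay Deduction: −257 days → 6 October 2010.

2010-10-06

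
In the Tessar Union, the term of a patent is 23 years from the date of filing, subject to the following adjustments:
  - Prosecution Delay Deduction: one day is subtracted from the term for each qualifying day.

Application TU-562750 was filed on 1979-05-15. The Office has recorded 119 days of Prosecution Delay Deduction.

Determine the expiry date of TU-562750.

Base term: filing date + 23 years → 15 May 2002.
Prosecution Delay Deduction: −119 days → 16 January 2002.

2002-01-16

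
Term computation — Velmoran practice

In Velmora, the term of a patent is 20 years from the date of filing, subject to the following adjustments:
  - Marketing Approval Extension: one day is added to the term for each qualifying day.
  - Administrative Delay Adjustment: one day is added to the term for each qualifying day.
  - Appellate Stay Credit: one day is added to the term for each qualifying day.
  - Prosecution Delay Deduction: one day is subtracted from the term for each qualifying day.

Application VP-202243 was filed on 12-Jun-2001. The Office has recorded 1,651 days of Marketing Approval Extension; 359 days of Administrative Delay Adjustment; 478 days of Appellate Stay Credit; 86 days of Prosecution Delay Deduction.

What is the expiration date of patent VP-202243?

2028-01-09

Base term: filing date + 20 years → 12 June 2021.
Marketing Approval Extension: +1651 days → 19 December 2025.
Administrative Delay Adjustment: +359 days → 13 December 2026.
Appellate Stay Credit: +478 days → 4 April 2028.
Prosecution Delay Deduction: −86 days → 9 January 2028.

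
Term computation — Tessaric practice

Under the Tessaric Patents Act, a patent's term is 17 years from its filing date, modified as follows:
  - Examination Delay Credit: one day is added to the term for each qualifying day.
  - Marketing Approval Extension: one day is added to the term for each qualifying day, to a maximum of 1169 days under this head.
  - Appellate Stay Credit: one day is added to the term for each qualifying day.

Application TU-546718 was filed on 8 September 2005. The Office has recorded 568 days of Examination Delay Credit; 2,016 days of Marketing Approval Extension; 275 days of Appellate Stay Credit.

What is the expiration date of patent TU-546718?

March 12, 2028

Base term: filing date + 17 years → 8 September 2022.
Examination Delay Credit: +568 days → 29 March 2024.
Marketing Approval Extension: 2016 days claimed exceeds the 1169-day cap, so +1169 days → 11 June 2027.
Appellate Stay Credit: +275 days → 12 March 2028.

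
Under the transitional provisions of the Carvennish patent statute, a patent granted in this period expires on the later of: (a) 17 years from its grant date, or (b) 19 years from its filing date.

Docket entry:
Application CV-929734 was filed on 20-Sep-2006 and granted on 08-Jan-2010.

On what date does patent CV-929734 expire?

(a) grant + 17 years → 8 January 2027.
(b) filing + 19 years → 20 September 2025.
Later of the two: 8 January 2027.

January 8, 2027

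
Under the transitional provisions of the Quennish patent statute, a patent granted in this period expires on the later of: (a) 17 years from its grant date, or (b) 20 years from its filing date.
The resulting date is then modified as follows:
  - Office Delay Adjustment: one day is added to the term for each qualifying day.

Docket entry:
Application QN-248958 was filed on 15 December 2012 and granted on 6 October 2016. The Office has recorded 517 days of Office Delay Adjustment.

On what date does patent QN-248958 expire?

2035-03-07

(a) grant + 17 years → 6 October 2033.
(b) filing + 20 years → 15 December 2032.
Later of the two: 6 October 2033.
Office Delay Adjustment: +517 days → 7 March 2035.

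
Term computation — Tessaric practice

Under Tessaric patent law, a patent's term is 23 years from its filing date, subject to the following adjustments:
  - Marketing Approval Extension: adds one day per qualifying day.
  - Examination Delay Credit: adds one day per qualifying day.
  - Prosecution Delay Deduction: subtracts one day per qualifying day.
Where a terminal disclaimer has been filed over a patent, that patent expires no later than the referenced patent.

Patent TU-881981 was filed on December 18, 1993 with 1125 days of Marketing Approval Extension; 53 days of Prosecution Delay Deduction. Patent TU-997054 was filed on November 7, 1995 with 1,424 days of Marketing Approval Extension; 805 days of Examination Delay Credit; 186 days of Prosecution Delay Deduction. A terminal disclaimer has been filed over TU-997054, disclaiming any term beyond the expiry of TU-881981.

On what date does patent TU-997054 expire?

Natural term of TU-997054:
  Base: filing + 23 years → 7 November 2018.
  Marketing Approval Extension: +1424 days → 1 October 2022.
  Examination Delay Credit: +805 days → 14 December 2024.
  Prosecution Delay Deduction: −186 days → 11 June 2024.
Expiry of referenced patent TU-881981:
  Base: filing + 23 years → 18 December 2016.
  Marketing Approval Extension: +1125 days → 17 January 2020.
  Prosecution Delay Deduction: −53 days → 25 November 2019.
Terminal disclaimer: TU-997054 expires on the earlier of 11 June 2024 and 25 November 2019.

2019-11-25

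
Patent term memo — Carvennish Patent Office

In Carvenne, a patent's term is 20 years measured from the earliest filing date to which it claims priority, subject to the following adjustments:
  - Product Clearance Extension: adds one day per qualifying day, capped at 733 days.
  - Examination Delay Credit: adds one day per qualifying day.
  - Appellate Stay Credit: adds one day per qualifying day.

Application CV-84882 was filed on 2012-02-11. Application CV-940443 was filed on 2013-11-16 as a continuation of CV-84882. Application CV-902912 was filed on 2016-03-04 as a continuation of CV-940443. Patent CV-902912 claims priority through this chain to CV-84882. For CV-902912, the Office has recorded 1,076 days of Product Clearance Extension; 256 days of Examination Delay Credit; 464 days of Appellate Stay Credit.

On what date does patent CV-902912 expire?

Earliest priority filing: 11 February 2012.
Base term: 11 February 2012 + 20 years → 11 February 2032.
Product Clearance Extension: 1076 days claimed exceeds the 733-day cap, so +733 days → 13 February 2034.
Examination Delay Credit: +256 days → 27 October 2034.
Appellate Stay Credit: +464 days → 3 February 2036.

2036-02-03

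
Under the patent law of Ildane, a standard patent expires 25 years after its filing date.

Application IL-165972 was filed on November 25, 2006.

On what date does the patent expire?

November 25, 2031

Filing date + 25 years → 25 November 2031.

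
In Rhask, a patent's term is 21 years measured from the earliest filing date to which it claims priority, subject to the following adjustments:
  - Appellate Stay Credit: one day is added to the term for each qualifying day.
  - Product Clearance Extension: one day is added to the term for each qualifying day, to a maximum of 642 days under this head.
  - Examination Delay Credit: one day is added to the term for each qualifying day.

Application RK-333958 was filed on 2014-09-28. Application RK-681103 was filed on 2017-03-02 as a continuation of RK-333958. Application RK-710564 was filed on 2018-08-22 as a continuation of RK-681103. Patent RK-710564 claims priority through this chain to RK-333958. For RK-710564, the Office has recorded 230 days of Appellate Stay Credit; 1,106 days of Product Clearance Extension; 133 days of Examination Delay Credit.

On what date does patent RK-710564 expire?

Earliest priority filing: 28 September 2014.
Base term: 28 September 2014 + 21 years → 28 September 2035.
Appellate Stay Credit: +230 days → 15 May 2036.
Product Clearance Extension: 1106 days claimed exceeds the 642-day cap, so +642 days → 16 February 2038.
Examination Delay Credit: +133 days → 29 June 2038.

June 29, 2038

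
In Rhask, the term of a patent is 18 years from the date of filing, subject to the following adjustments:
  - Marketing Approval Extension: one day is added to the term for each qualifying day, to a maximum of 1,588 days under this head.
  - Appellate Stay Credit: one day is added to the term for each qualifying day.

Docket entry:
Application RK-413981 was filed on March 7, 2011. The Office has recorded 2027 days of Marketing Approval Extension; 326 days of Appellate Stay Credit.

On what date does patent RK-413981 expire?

June 3, 2034

Base term: filing date + 18 years → 7 March 2029.
Marketing Approval Extension: 2027 days claimed exceeds the 1588-day cap, so +1588 days → 12 July 2033.
Appellate Stay Credit: +326 days → 3 June 2034.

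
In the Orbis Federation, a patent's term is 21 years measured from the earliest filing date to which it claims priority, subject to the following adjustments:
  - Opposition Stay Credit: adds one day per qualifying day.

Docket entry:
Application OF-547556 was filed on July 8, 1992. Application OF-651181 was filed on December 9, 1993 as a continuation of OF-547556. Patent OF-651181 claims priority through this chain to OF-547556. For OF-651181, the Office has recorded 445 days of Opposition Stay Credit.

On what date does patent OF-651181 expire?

Earliest priority filing: 8 July 1992.
Base term: 8 July 1992 + 21 years → 8 July 2013.
Opposition Stay Credit: +445 days → 26 September 2014.

September 26, 2014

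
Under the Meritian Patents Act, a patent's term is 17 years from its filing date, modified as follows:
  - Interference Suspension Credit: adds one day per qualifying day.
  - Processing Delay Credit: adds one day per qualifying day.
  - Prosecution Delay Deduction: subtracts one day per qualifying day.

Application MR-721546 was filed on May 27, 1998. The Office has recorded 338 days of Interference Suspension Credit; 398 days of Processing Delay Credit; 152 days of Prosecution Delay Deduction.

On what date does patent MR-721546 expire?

Base term: filing date + 17 years → 27 May 2015.
Interference Suspension Credit: +338 days → 29 April 2016.
Processing Delay Credit: +398 days → 1 June 2017.
Prosecution Delay Deduction: −152 days → 31 December 2016.

December 31, 2016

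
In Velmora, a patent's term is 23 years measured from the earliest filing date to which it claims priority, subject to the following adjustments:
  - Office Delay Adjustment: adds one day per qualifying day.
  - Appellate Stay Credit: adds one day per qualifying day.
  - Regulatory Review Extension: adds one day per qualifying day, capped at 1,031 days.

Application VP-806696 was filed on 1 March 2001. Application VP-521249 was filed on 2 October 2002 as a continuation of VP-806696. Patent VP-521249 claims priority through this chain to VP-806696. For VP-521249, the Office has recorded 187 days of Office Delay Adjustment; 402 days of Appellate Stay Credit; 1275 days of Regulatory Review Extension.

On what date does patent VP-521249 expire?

Earliest priority filing: 1 March 2001.
Base term: 1 March 2001 + 23 years → 1 March 2024.
Office Delay Adjustment: +187 days → 4 September 2024.
Appellate Stay Credit: +402 days → 11 October 2025.
Regulatory Review Extension: 1275 days claimed exceeds the 1031-day cap, so +1031 days → 7 August 2028.

August 7, 2028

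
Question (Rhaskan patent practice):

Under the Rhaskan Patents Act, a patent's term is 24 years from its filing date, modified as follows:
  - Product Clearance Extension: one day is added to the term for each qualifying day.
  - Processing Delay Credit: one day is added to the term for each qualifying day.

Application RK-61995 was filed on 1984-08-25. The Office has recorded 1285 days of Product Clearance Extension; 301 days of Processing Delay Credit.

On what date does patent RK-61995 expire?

2012-12-28

Base term: filing date + 24 years → 25 August 2008.
Product Clearance Extension: +1285 days → 2 March 2012.
Processing Delay Credit: +301 days → 28 December 2012.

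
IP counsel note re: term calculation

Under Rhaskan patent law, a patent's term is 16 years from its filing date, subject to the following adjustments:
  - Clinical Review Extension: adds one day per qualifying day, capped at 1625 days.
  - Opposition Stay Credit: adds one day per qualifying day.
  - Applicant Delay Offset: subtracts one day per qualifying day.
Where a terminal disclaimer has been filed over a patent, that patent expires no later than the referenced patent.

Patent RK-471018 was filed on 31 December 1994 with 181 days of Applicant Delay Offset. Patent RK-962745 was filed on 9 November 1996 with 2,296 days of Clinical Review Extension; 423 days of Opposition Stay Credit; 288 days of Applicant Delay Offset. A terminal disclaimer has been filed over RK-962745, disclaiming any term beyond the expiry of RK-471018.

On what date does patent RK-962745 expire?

2010-07-03

Natural term of RK-962745:
  Base: filing + 16 years → 9 November 2012.
  Clinical Review Extension: 2296 days claimed exceeds the 1625-day cap, so +1625 days → 22 April 2017.
  Opposition Stay Credit: +423 days → 19 June 2018.
  Applicant Delay Offset: −288 days → 4 September 2017.
Expiry of referenced patent RK-471018:
  Base: filing + 16 years → 31 December 2010.
  Applicant Delay Offset: −181 days → 3 July 2010.
Terminal disclaimer: RK-962745 expires on the earlier of 4 September 2017 and 3 July 2010.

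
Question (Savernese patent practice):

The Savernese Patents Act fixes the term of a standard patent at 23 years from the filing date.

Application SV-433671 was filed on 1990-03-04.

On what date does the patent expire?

March 4, 2013

Filing date + 23 years → 4 March 2013.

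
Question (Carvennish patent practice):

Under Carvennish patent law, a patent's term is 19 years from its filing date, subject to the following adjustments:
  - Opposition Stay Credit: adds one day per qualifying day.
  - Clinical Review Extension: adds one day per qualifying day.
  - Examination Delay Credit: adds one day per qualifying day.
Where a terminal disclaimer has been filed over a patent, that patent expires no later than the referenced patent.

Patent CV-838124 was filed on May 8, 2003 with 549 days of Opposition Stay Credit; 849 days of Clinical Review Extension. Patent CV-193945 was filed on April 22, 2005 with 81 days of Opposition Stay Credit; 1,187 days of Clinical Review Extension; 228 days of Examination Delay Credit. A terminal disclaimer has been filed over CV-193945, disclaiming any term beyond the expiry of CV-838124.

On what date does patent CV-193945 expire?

March 6, 2026

Natural term of CV-193945:
  Base: filing + 19 years → 22 April 2024.
  Opposition Stay Credit: +81 days → 12 July 2024.
  Clinical Review Extension: +1187 days → 12 October 2027.
  Examination Delay Credit: +228 days → 27 May 2028.
Expiry of referenced patent CV-838124:
  Base: filing + 19 years → 8 May 2022.
  Opposition Stay Credit: +549 days → 8 November 2023.
  Clinical Review Extension: +849 days → 6 March 2026.
Terminal disclaimer: CV-193945 expires on the earlier of 27 May 2028 and 6 March 2026.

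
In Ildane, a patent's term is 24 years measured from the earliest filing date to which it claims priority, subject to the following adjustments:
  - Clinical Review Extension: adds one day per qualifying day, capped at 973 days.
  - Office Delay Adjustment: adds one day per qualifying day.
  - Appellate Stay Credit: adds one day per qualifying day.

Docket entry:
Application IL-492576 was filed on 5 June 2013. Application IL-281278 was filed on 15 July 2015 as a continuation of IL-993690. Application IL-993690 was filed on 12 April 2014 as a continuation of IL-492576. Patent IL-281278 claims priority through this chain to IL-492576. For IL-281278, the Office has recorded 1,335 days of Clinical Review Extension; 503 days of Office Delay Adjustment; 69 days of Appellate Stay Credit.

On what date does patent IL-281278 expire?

Earliest priority filing: 5 June 2013.
Base term: 5 June 2013 + 24 years → 5 June 2037.
Clinical Review Extension: 1335 days claimed exceeds the 973-day cap, so +973 days → 3 February 2040.
Office Delay Adjustment: +503 days → 20 June 2041.
Appellate Stay Credit: +69 days → 28 August 2041.

August 28, 2041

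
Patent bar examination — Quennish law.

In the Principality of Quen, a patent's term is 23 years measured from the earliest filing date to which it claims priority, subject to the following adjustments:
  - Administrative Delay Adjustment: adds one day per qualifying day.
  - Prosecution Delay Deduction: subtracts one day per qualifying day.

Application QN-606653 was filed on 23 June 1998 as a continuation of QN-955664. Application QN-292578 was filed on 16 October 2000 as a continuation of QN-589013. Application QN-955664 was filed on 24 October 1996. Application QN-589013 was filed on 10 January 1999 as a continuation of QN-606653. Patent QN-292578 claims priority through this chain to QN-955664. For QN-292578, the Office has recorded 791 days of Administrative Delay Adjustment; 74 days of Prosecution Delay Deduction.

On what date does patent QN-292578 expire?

October 10, 2021

Earliest priority filing: 24 October 1996.
Base term: 24 October 1996 + 23 years → 24 October 2019.
Administrative Delay Adjustment: +791 days → 23 December 2021.
Prosecution Delay Deduction: −74 days → 10 October 2021.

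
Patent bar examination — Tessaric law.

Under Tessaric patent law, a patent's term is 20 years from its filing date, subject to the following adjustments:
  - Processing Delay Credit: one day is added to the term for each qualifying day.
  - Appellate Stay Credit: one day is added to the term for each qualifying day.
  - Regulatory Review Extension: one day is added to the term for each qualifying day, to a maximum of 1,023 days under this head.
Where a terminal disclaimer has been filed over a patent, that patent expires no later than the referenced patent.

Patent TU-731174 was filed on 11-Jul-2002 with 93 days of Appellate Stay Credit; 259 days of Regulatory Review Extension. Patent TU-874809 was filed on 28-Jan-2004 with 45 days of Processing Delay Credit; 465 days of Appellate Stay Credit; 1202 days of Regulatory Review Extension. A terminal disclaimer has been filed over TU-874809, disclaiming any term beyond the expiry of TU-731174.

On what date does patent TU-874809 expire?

2023-06-28

Natural term of TU-874809:
  Base: filing + 20 years → 28 January 2024.
  Processing Delay Credit: +45 days → 13 March 2024.
  Appellate Stay Credit: +465 days → 21 June 2025.
  Regulatory Review Extension: 1202 days claimed exceeds the 1023-day cap, so +1023 days → 9 April 2028.
Expiry of referenced patent TU-731174:
  Base: filing + 20 years → 11 July 2022.
  Appellate Stay Credit: +93 days → 12 October 2022.
  Regulatory Review Extension: 259 days (within the 1023-day cap) → +259 days → 28 June 2023.
Terminal disclaimer: TU-874809 expires on the earlier of 9 April 2028 and 28 June 2023.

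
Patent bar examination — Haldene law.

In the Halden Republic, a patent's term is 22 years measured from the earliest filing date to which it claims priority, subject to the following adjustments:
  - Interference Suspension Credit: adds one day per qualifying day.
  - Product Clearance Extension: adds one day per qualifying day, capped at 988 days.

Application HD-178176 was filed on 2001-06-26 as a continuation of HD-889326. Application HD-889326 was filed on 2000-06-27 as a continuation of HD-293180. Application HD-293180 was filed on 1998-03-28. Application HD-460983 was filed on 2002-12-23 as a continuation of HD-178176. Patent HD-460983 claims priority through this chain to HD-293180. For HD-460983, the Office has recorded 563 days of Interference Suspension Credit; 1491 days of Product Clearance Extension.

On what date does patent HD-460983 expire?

June 26, 2024

Earliest priority filing: 28 March 1998.
Base term: 28 March 1998 + 22 years → 28 March 2020.
Interference Suspension Credit: +563 days → 12 October 2021.
Product Clearance Extension: 1491 days claimed exceeds the 988-day cap, so +988 days → 26 June 2024.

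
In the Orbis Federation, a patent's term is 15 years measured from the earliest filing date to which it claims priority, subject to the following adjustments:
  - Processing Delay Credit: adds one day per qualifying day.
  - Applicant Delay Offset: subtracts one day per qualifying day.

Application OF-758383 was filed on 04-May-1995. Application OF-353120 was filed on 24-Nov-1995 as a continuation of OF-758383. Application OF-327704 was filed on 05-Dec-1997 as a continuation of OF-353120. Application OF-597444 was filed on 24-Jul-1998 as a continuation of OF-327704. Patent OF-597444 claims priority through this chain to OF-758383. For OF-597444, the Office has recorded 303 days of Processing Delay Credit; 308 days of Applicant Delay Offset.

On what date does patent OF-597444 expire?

Earliest priority filing: 4 May 1995.
Base term: 4 May 1995 + 15 years → 4 May 2010.
Processing Delay Credit: +303 days → 3 March 2011.
Applicant Delay Offset: −308 days → 29 April 2010.

2010-04-29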